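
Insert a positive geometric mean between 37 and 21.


GM = √(37×21) = √777 = 27.8747

GM = 27.8747


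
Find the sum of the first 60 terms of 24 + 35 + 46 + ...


aₙ = 24 + (60-1)×11 = 673
Sₙ = n(a₁+aₙ)/2 = 60×(24+673)/2
= 60×697/2 = 20910

S_60 = 20910


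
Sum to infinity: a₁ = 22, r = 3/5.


S∞ = a₁/(1-r) = 22/(1 - 3/5)
= 22/(2/5)
= 55

S∞ = 55


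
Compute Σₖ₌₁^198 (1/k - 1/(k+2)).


Telescoping with gap 2: two head and two tail terms survive.
= (1 + 1/2) - (1/199 + 1/200)
= 3/2 - 1/199 - 1/200 = 59301/39800

Sum = 59301/39800


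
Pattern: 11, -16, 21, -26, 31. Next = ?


Pattern: alternating sign, magnitude arithmetic (d=5)
Terms: 11, -16, 21, -26, 31
Next term = -36

Next term = -36


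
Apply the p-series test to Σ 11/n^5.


p-series test: Σ c/n^p converges if p > 1, diverges if p ≤ 1 (constant c > 0 doesn't affect convergence).
p = 5
5 > 1 → CONVERGES

Converges (p = 5 > 1)


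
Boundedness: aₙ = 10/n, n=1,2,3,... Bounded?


a₁ = 10, a₂ = 10/2, a₃ = 10/3, ...
0 < aₙ ≤ 10 for all n ≥ 1
Lower bound: 0, Upper bound: 10
The sequence IS bounded

Bounded (0 < aₙ ≤ 10)


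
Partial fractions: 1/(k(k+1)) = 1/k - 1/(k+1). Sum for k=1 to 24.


1/(k(k+1)) = 1/k - 1/(k+1) (partial fractions)
Telescoping: Σ = 1 - 1/25 = 24/25

Sum = 24/25


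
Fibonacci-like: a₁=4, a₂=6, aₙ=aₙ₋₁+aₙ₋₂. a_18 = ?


Computing iteratively: 4, 6, 10, 16, 26, 42, 68, 110, 178, 288, 466, 754, ...
a_18 = 13530

a_18 = 13530


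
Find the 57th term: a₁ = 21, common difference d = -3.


aₙ = a₁ + (n-1)d
= 21 + (57-1)×-3
= 21 - 168
= -147

a_57 = -147


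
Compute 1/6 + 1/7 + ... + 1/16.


Σₖ₌6^16 1/k = 1/6 + 1/7 + 1/8 + ... + 1/16
= 158183/144144
≈ 1.0974

Sum = 158183/144144 ≈ 1.0974


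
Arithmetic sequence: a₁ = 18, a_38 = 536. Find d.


d = (aₙ - a₁)/(n-1)
= (536 - 18)/(38-1)
= 518/37 = 14

d = 14


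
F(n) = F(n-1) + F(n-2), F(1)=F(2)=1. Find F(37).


Fibonacci sequence: 1, 1, 2, 3, 5, 8, 13, 21, 34, 55, 89, ...
F(37) = 24157817

F(37) = 24157817


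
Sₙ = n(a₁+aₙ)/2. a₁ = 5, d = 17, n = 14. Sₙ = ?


aₙ = 5 + (14-1)×17 = 226
Sₙ = n(a₁+aₙ)/2 = 14×(5+226)/2
= 14×231/2 = 1617

S_14 = 1617


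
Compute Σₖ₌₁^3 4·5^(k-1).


Sₙ = 4×(5^3 - 1)/(5 - 1)
= 4×(125 - 1)/4
= 4×124/4
= 124

S_3 = 124


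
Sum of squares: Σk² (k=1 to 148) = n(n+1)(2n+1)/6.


n = 148
n(n+1)(2n+1)/6 = 148×149×297/6
= 6549444/6 = 1091574

Σk² = 1091574


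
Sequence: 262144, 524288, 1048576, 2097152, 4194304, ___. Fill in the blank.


Pattern: powers of 2: 2ⁿ
Terms: 262144, 524288, 1048576, 2097152, 4194304
Next term = 8388608

Next term = 8388608


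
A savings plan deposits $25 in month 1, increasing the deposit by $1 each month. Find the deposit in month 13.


aₙ = a₁ + (n-1)d
= 25 + (13-1)×1
= 25 + 12
= 37

a_13 = 37


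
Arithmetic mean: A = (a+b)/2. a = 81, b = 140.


AM = (81 + 140)/2 = 221/2 = 110.5

AM = 110.5


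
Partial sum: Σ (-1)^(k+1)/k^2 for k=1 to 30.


S = 1 - 1/4 + 1/9 - 1/16 + 1/25 - 1/36 + 1/49 - 1/64 ± ...
= 0.8219
(Full series converges to +π²/12 ≈ +0.8225)

S_30 = 0.8219


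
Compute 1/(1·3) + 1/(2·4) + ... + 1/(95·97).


1/(k(k+2)) = (1/2)·(1/k - 1/(k+2)) (partial fractions)
Telescoping: Σ = (1/2)·(1 + 1/2 - 1/96 - 1/97) = 13775/18624

Sum = 13775/18624


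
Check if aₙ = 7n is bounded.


aₙ = 7n → as n→∞, aₙ→∞
No finite upper bound exists
The sequence is UNBOUNDED

Unbounded (aₙ → ∞ as n → ∞)


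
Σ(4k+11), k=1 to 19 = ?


Σ(4k+11) = 4·Σk + 11·n
= 4·190 + 11·19
= 760 + 209 = 969

Σ = 969


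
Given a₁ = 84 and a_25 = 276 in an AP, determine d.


d = (aₙ - a₁)/(n-1)
= (276 - 84)/(25-1)
= 192/24 = 8

d = 8


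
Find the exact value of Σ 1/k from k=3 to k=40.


Σₖ₌3^40 1/k = 1/3 + 1/4 + 1/5 + ... + 1/40
= 1349596818867013/485721041551200
≈ 2.7785

Sum = 1349596818867013/485721041551200 ≈ 2.7785


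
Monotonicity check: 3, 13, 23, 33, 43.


Differences: 10, 10, 10, 10
All differences > 0 → strictly INCREASING

Monotonically increasing


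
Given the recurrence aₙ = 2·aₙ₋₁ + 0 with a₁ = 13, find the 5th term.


Computing step by step:
a_1 = 13
a_2 = 26
a_3 = 52
a_4 = 104
a_5 = 208


a_5 = 208


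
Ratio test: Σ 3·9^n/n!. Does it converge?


aₙ = 3·9^n/n!
a_{n+1}/aₙ = 9^(n+1)/(n+1)! × n!/9^n  (constant 3 cancels)
= 9/(n+1)
L = lim(n→∞) 9/(n+1) = 0
L < 1 → series CONVERGES

Converges (ratio test: L = 0 < 1)


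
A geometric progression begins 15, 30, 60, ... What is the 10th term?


aₙ = a₁·r^(n-1)
= 15×2^9
= 15×512
= 7680

a_10 = 7680


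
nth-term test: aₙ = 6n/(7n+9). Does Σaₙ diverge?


lim(n→∞) 6n/(7n+9) = 6/7 = 6/7  (divide numerator and denominator by n)
lim aₙ = 6/7 ≠ 0 → series DIVERGES

Diverges (lim aₙ = 6/7 ≠ 0)


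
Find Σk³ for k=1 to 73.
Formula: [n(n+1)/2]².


n(n+1)/2 = 73×74/2 = 2701
Σk³ = 2701² = 7295401

Σk³ = 7295401


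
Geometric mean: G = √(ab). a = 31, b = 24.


GM = √(31×24) = √744 = 27.2764

GM = 27.2764


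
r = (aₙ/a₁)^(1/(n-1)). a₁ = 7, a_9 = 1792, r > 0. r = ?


r^(n-1) = aₙ/a₁
r^8 = 1792/7 = 256
r = 256^(1/8)
= ±2; taking r > 0 gives r = 2

r = 2


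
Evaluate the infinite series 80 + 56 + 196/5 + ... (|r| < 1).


S∞ = a₁/(1-r) = 80/(1 - 7/10)
= 80/(3/10)
= 800/3

S∞ = 800/3


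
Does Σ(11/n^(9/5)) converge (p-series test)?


p-series test: Σ c/n^p converges if p > 1, diverges if p ≤ 1 (constant c > 0 doesn't affect convergence).
p = 9/5
9/5 > 1 → CONVERGES

Converges (p = 9/5 > 1)


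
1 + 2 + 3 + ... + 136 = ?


n(n+1)/2 = 136×137/2 = 18632/2 = 9316

Σk = 9316


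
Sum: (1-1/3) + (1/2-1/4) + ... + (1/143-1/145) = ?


Telescoping with gap 2: two head and two tail terms survive.
= (1 + 1/2) - (1/144 + 1/145)
= 3/2 - 1/144 - 1/145 = 31031/20880

Sum = 31031/20880


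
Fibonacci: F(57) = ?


Fibonacci sequence: 1, 1, 2, 3, 5, 8, 13, 21, 34, 55, 89, ...
F(57) = 365435296162

F(57) = 365435296162


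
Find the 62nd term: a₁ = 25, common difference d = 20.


aₙ = a₁ + (n-1)d
= 25 + (62-1)×20
= 25 + 1220
= 1245

a_62 = 1245


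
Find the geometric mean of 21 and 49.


GM = √(21×49) = √1029 = 32.078

GM = 32.078


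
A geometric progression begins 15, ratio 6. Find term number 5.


aₙ = a₁·r^(n-1)
= 15×6^4
= 15×1296
= 19440

a_5 = 19440


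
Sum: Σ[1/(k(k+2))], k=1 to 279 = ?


1/(k(k+2)) = (1/2)·(1/k - 1/(k+2)) (partial fractions)
Telescoping: Σ = (1/2)·(1 + 1/2 - 1/280 - 1/281) = 117459/157360

Sum = 117459/157360


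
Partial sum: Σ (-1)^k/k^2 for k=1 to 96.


S = -1 + 1/4 - 1/9 + 1/16 - 1/25 + 1/36 - 1/49 + 1/64 ± ...
= -0.8224
(Full series converges to -π²/12 ≈ -0.8225)

S_96 = -0.8224


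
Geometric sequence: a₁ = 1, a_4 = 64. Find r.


r^(n-1) = aₙ/a₁
r^3 = 64/1 = 64
r = 64^(1/3)
= 4

r = 4


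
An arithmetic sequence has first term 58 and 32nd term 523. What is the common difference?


d = (aₙ - a₁)/(n-1)
= (523 - 58)/(32-1)
= 465/31 = 15

d = 15


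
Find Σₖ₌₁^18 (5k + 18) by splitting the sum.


Σ(5k+18) = 5·Σk + 18·n
= 5·171 + 18·18
= 855 + 324 = 1179

Σ = 1179


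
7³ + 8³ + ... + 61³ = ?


Σₖ₌7^61 k³ = [61·62/2]² − [6·7/2]²
= 3575881 − 441 = 3575440

Σk³ = 3575440


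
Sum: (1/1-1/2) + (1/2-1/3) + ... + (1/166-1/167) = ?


Telescoping: adjacent terms cancel.
= 1/1 - 1/167
= 1 - 1/167 = 166/167

Sum = 166/167


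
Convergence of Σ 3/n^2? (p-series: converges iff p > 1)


p-series test: Σ c/n^p converges if p > 1, diverges if p ≤ 1 (constant c > 0 doesn't affect convergence).
p = 2
2 > 1 → CONVERGES

Converges (p = 2 > 1)


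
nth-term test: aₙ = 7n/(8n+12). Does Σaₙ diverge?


lim(n→∞) 7n/(8n+12) = 7/8 = 7/8  (divide numerator and denominator by n)
lim aₙ = 7/8 ≠ 0 → series DIVERGES

Diverges (lim aₙ = 7/8 ≠ 0)


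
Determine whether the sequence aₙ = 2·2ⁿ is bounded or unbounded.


aₙ = 2·2ⁿ → as n→∞, aₙ→∞ (since base 2 > 1)
No finite upper bound exists
The sequence is UNBOUNDED

Unbounded (aₙ → ∞ as n → ∞)


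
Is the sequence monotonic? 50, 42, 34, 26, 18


Differences: -8, -8, -8, -8
All differences < 0 → strictly DECREASING

Monotonically decreasing


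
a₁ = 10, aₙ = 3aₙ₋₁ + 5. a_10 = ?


Computing step by step:
a_1 = 10
a_2 = 35
a_3 = 110
a_4 = 335
a_5 = 1010
a_6 = 3035
a_7 = 9110
a_8 = 27335
a_9 = 82010
a_10 = 246035


a_10 = 246035


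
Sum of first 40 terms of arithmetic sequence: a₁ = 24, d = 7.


aₙ = 24 + (40-1)×7 = 297
Sₙ = n(a₁+aₙ)/2 = 40×(24+297)/2
= 40×321/2 = 6420

S_40 = 6420


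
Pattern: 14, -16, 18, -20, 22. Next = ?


Pattern: alternating sign, magnitude arithmetic (d=2)
Terms: 14, -16, 18, -20, 22
Next term = -24

Next term = -24


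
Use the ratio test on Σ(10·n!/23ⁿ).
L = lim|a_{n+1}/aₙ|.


aₙ = 10·n!/23^n
a_{n+1}/aₙ = (n+1)!/23^(n+1) × 23^n/n!  (constant 10 cancels)
= (n+1)/23
L = lim(n→∞) (n+1)/23 = ∞
L > 1 → series DIVERGES

Diverges (ratio test: L = ∞ > 1)


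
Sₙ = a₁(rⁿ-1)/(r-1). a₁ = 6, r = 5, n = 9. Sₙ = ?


Sₙ = 6×(5^9 - 1)/(5 - 1)
= 6×(1953125 - 1)/4
= 6×1953124/4
= 2929686

S_9 = 2929686


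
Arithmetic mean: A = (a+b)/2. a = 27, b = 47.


AM = (27 + 47)/2 = 74/2 = 37

AM = 37


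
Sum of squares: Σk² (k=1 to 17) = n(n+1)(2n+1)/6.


n = 17
n(n+1)(2n+1)/6 = 17×18×35/6
= 10710/6 = 1785

Σk² = 1785


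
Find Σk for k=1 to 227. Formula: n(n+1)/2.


n(n+1)/2 = 227×228/2 = 51756/2 = 25878

Σk = 25878


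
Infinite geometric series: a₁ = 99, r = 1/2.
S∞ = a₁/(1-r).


S∞ = a₁/(1-r) = 99/(1 - 1/2)
= 99/(1/2)
= 198

S∞ = 198


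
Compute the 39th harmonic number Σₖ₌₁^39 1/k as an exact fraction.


H_39 = 1/1 + 1/2 + 1/3 + ... + 1/39
= 2066035355155033/485721041551200
≈ 4.2535

H_39 = 2066035355155033/485721041551200 ≈ 4.2535


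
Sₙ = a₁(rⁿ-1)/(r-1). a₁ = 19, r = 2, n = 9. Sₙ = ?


Sₙ = 19×(2^9 - 1)/(2 - 1)
= 19×(512 - 1)/1
= 19×511/1
= 9709

S_9 = 9709


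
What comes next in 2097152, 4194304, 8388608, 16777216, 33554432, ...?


Pattern: powers of 2: 2ⁿ
Terms: 2097152, 4194304, 8388608, 16777216, 33554432
Next term = 67108864

Next term = 67108864


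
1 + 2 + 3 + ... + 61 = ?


n(n+1)/2 = 61×62/2 = 3782/2 = 1891

Σk = 1891


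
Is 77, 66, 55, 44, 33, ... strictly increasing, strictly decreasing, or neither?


Differences: -11, -11, -11, -11
All differences < 0 → strictly DECREASING

Monotonically decreasing


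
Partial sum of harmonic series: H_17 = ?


H_17 = 1/1 + 1/2 + 1/3 + ... + 1/17
= 42142223/12252240
≈ 3.4396

H_17 = 42142223/12252240 ≈ 3.4396


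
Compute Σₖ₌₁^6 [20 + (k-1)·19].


aₙ = 20 + (6-1)×19 = 115
Sₙ = n(a₁+aₙ)/2 = 6×(20+115)/2
= 6×135/2 = 405

S_6 = 405


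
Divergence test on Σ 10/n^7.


lim(n→∞) 10/n^7 = 0
lim aₙ = 0 → nth-term test is INCONCLUSIVE
(Need other tests; this is actually a convergent p-series with p=7 > 1)

Inconclusive (lim aₙ = 0; need another test)


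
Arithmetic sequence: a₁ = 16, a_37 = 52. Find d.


d = (aₙ - a₁)/(n-1)
= (52 - 16)/(37-1)
= 36/36 = 1

d = 1


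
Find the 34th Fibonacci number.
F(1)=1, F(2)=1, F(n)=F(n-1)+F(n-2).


Fibonacci sequence: 1, 1, 2, 3, 5, 8, 13, 21, 34, 55, 89, ...
F(34) = 5702887

F(34) = 5702887


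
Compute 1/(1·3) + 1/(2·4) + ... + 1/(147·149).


1/(k(k+2)) = (1/2)·(1/k - 1/(k+2)) (partial fractions)
Telescoping: Σ = (1/2)·(1 + 1/2 - 1/148 - 1/149) = 32781/44104

Sum = 32781/44104


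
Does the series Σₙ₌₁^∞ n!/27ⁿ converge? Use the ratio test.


aₙ = n!/27^n
a_{n+1}/aₙ = (n+1)!/27^(n+1) × 27^n/n!
= (n+1)/27
L = lim(n→∞) (n+1)/27 = ∞
L > 1 → series DIVERGES

Diverges (ratio test: L = ∞ > 1)


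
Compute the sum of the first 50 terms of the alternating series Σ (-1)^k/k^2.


S = -1 + 1/4 - 1/9 + 1/16 - 1/25 + 1/36 - 1/49 + 1/64 ± ...
= -0.8223
(Full series converges to -π²/12 ≈ -0.8225)

S_50 = -0.8223


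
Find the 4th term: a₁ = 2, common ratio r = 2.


aₙ = a₁·r^(n-1)
= 2×2^3
= 2×8
= 16

a_4 = 16


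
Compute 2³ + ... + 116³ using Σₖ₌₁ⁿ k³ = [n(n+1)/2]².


Σₖ₌2^116 k³ = [116·117/2]² − [1·2/2]²
= 46049796 − 1 = 46049795

Σk³ = 46049795


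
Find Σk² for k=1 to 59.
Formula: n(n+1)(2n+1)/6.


n = 59
n(n+1)(2n+1)/6 = 59×60×119/6
= 421260/6 = 70210

Σk² = 70210


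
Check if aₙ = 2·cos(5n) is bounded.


For all n, -1 ≤ cos(5n) ≤ 1, so -2 ≤ 2·cos(5n) ≤ 2
Lower bound: -2, Upper bound: 2
The sequence IS bounded

Bounded (-2 ≤ aₙ ≤ 2)


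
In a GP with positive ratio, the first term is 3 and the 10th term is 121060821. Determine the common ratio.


r^(n-1) = aₙ/a₁
r^9 = 121060821/3 = 40353607
r = 40353607^(1/9)
= 7

r = 7


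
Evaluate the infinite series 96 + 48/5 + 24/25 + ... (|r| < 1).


S∞ = a₁/(1-r) = 96/(1 - 1/10)
= 96/(9/10)
= 320/3

S∞ = 320/3


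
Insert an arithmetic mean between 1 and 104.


AM = (1 + 104)/2 = 105/2 = 52.5

AM = 52.5


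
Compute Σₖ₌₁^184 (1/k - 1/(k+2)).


Telescoping with gap 2: two head and two tail terms survive.
= (1 + 1/2) - (1/185 + 1/186)
= 3/2 - 1/185 - 1/186 = 25622/17205

Sum = 25622/17205


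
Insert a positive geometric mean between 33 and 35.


GM = √(33×35) = √1155 = 33.9853

GM = 33.9853


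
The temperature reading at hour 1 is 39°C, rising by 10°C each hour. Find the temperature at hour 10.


aₙ = a₁ + (n-1)d
= 39 + (10-1)×10
= 39 + 90
= 129

a_10 = 129


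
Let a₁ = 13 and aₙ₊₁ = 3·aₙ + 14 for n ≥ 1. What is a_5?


Computing step by step:
a_1 = 13
a_2 = 53
a_3 = 173
a_4 = 533
a_5 = 1613


a_5 = 1613


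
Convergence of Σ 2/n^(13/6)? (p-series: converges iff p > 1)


p-series test: Σ c/n^p converges if p > 1, diverges if p ≤ 1 (constant c > 0 doesn't affect convergence).
p = 13/6
13/6 > 1 → CONVERGES

Converges (p = 13/6 > 1)


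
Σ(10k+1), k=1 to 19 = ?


Σ(10k+1) = 10·Σk + 1·n
= 10·190 + 1·19
= 1900 + 19 = 1919

Σ = 1919


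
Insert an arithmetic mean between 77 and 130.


AM = (77 + 130)/2 = 207/2 = 103.5

AM = 103.5


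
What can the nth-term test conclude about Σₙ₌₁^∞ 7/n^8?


lim(n→∞) 7/n^8 = 0
lim aₙ = 0 → nth-term test is INCONCLUSIVE
(Need other tests; this is actually a convergent p-series with p=8 > 1)

Inconclusive (lim aₙ = 0; need another test)


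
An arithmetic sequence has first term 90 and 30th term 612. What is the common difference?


d = (aₙ - a₁)/(n-1)
= (612 - 90)/(30-1)
= 522/29 = 18

d = 18


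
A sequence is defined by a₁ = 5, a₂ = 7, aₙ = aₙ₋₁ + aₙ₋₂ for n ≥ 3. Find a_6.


Computing iteratively: 5, 7, 12, 19, 31, 50
a_6 = 50

a_6 = 50


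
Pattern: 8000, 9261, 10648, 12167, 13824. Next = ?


Pattern: perfect cubes: n³
Terms: 8000, 9261, 10648, 12167, 13824
Next term = 15625

Next term = 15625


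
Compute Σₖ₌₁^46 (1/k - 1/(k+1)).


Telescoping: adjacent terms cancel.
= 1/1 - 1/47
= 1 - 1/47 = 46/47

Sum = 46/47


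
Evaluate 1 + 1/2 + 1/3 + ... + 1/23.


H_23 = 1/1 + 1/2 + 1/3 + ... + 1/23
= 444316699/118982864
≈ 3.7343

H_23 = 444316699/118982864 ≈ 3.7343


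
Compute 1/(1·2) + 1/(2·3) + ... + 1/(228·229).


1/(k(k+1)) = 1/k - 1/(k+1) (partial fractions)
Telescoping: Σ = 1 - 1/229 = 228/229

Sum = 228/229


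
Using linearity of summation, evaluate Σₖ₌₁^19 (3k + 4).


Σ(3k+4) = 3·Σk + 4·n
= 3·190 + 4·19
= 570 + 76 = 646

Σ = 646


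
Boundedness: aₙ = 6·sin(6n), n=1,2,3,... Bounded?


For all n, -1 ≤ sin(6n) ≤ 1, so -6 ≤ 6·sin(6n) ≤ 6
Lower bound: -6, Upper bound: 6
The sequence IS bounded

Bounded (-6 ≤ aₙ ≤ 6)


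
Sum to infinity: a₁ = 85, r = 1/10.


S∞ = a₁/(1-r) = 85/(1 - 1/10)
= 85/(9/10)
= 850/9

S∞ = 850/9


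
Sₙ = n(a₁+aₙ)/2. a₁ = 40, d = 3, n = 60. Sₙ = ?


aₙ = 40 + (60-1)×3 = 217
Sₙ = n(a₁+aₙ)/2 = 60×(40+217)/2
= 60×257/2 = 7710

S_60 = 7710


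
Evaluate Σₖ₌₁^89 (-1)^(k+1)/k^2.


S = 1 - 1/4 + 1/9 - 1/16 + 1/25 - 1/36 + 1/49 - 1/64 ± ...
= 0.8225
(Full series converges to +π²/12 ≈ +0.8225)

S_89 = 0.8225


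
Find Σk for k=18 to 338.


Σₖ₌18^338 k = Σₖ₌₁^338 k − Σₖ₌₁^17 k
= 338·339/2 − 17·18/2
= 57291 − 153 = 57138

Σk = 57138


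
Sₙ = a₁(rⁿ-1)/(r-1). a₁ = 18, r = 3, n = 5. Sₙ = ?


Sₙ = 18×(3^5 - 1)/(3 - 1)
= 18×(243 - 1)/2
= 18×242/2
= 2178

S_5 = 2178


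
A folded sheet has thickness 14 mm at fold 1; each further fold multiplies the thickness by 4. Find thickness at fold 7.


aₙ = a₁·r^(n-1)
= 14×4^6
= 14×4096
= 57344

a_7 = 57344


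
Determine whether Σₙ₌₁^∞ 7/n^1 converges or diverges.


p-series test: Σ c/n^p converges if p > 1, diverges if p ≤ 1 (constant c > 0 doesn't affect convergence).
p = 1
1 ≤ 1 → DIVERGES

Diverges (p = 1 ≤ 1)


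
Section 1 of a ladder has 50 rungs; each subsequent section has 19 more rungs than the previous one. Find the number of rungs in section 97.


aₙ = a₁ + (n-1)d
= 50 + (97-1)×19
= 50 + 1824
= 1874

a_97 = 1874


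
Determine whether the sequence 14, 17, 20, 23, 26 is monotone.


Differences: 3, 3, 3, 3
All differences > 0 → strictly INCREASING

Monotonically increasing


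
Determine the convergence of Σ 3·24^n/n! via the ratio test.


aₙ = 3·24^n/n!
a_{n+1}/aₙ = 24^(n+1)/(n+1)! × n!/24^n  (constant 3 cancels)
= 24/(n+1)
L = lim(n→∞) 24/(n+1) = 0
L < 1 → series CONVERGES

Converges (ratio test: L = 0 < 1)


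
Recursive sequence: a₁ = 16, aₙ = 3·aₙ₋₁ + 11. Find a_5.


Computing step by step:
a_1 = 16
a_2 = 59
a_3 = 188
a_4 = 575
a_5 = 1736


a_5 = 1736


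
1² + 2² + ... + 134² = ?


n = 134
n(n+1)(2n+1)/6 = 134×135×269/6
= 4866210/6 = 811035

Σk² = 811035


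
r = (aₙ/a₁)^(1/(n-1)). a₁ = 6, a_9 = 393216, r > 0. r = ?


r^(n-1) = aₙ/a₁
r^8 = 393216/6 = 65536
r = 65536^(1/8)
= ±4; taking r > 0 gives r = 4

r = 4


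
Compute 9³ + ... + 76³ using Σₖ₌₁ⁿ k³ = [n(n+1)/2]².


Σₖ₌9^76 k³ = [76·77/2]² − [8·9/2]²
= 8561476 − 1296 = 8560180

Σk³ = 8560180


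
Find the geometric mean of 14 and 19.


GM = √(14×19) = √266 = 16.3095

GM = 16.3095


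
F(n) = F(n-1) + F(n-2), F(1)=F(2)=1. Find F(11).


Fibonacci sequence: 1, 1, 2, 3, 5, 8, 13, 21, 34, 55, 89
F(11) = 89

F(11) = 89


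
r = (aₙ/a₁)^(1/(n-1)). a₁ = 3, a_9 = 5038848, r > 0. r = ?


r^(n-1) = aₙ/a₁
r^8 = 5038848/3 = 1679616
r = 1679616^(1/8)
= ±6; taking r > 0 gives r = 6

r = 6


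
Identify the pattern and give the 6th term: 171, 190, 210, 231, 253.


Pattern: triangular numbers: n(n+1)/2
Terms: 171, 190, 210, 231, 253
Next term = 276

Next term = 276


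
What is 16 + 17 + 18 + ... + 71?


Σₖ₌16^71 k = Σₖ₌₁^71 k − Σₖ₌₁^15 k
= 71·72/2 − 15·16/2
= 2556 − 120 = 2436

Σk = 2436


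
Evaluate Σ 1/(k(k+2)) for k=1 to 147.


1/(k(k+2)) = (1/2)·(1/k - 1/(k+2)) (partial fractions)
Telescoping: Σ = (1/2)·(1 + 1/2 - 1/148 - 1/149) = 32781/44104

Sum = 32781/44104


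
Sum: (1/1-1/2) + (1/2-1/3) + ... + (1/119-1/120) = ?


Telescoping: adjacent terms cancel.
= 1/1 - 1/120
= 1 - 1/120 = 119/120

Sum = 119/120


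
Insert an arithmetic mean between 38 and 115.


AM = (38 + 115)/2 = 153/2 = 76.5

AM = 76.5


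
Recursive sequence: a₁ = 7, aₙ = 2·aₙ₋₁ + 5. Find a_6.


Computing step by step:
a_1 = 7
a_2 = 19
a_3 = 43
a_4 = 91
a_5 = 187
a_6 = 379


a_6 = 379


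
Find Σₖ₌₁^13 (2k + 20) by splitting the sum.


Σ(2k+20) = 2·Σk + 20·n
= 2·91 + 20·13
= 182 + 260 = 442

Σ = 442


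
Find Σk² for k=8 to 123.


Σₖ₌8^123 k² = Σₖ₌₁^123 k² − Σₖ₌₁^7 k²
= 123·124·247/6 − 7·8·15/6
= 627874 − 140 = 627734

Σk² = 627734


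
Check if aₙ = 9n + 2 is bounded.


aₙ = 9n + 2 → as n→∞, aₙ→∞
No finite upper bound exists
The sequence is UNBOUNDED

Unbounded (aₙ → ∞ as n → ∞)


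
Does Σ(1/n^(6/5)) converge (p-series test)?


p-series test: Σ c/n^p converges if p > 1, diverges if p ≤ 1 (constant c > 0 doesn't affect convergence).
p = 6/5
6/5 > 1 → CONVERGES

Converges (p = 6/5 > 1)


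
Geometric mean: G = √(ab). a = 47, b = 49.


GM = √(47×49) = √2303 = 47.9896

GM = 47.9896


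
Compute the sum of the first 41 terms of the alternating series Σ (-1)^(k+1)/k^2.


S = 1 - 1/4 + 1/9 - 1/16 + 1/25 - 1/36 + 1/49 - 1/64 ± ...
= 0.8228
(Full series converges to +π²/12 ≈ +0.8225)

S_41 = 0.8228


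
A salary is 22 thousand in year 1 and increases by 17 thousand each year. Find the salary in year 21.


aₙ = a₁ + (n-1)d
= 22 + (21-1)×17
= 22 + 340
= 362

a_21 = 362


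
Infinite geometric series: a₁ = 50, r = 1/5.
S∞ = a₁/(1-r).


S∞ = a₁/(1-r) = 50/(1 - 1/5)
= 50/(4/5)
= 125/2

S∞ = 125/2


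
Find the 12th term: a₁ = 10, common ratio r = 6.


aₙ = a₁·r^(n-1)
= 10×6^11
= 10×362797056
= 3627970560

a_12 = 3627970560


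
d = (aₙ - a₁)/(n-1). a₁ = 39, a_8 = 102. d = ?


d = (aₙ - a₁)/(n-1)
= (102 - 39)/(8-1)
= 63/7 = 9

d = 9


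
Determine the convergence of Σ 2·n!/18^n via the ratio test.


aₙ = 2·n!/18^n
a_{n+1}/aₙ = (n+1)!/18^(n+1) × 18^n/n!  (constant 2 cancels)
= (n+1)/18
L = lim(n→∞) (n+1)/18 = ∞
L > 1 → series DIVERGES

Diverges (ratio test: L = ∞ > 1)


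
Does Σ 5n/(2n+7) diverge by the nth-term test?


lim(n→∞) 5n/(2n+7) = 5/2 = 5/2  (divide numerator and denominator by n)
lim aₙ = 5/2 ≠ 0 → series DIVERGES

Diverges (lim aₙ = 5/2 ≠ 0)


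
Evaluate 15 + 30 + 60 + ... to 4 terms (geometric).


Sₙ = 15×(2^4 - 1)/(2 - 1)
= 15×(16 - 1)/1
= 15×15/1
= 225

S_4 = 225


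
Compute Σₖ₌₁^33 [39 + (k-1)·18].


aₙ = 39 + (33-1)×18 = 615
Sₙ = n(a₁+aₙ)/2 = 33×(39+615)/2
= 33×654/2 = 10791

S_33 = 10791


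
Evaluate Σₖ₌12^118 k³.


Σₖ₌12^118 k³ = [118·119/2]² − [11·12/2]²
= 49294441 − 4356 = 49290085

Σk³ = 49290085


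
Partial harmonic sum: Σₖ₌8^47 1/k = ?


Σₖ₌8^47 1/k = 1/8 + 1/9 + 1/10 + ... + 1/47
= 816866824984547958443/442720643463713815200
≈ 1.8451

Sum = 816866824984547958443/442720643463713815200 ≈ 1.8451


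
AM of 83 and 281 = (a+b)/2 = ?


AM = (83 + 281)/2 = 364/2 = 182

AM = 182


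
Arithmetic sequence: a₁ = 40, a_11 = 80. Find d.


d = (aₙ - a₁)/(n-1)
= (80 - 40)/(11-1)
= 40/10 = 4

d = 4


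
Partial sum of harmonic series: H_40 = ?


H_40 = 1/1 + 1/2 + 1/3 + ... + 1/40
= 2078178381193813/485721041551200
≈ 4.2785

H_40 = 2078178381193813/485721041551200 ≈ 4.2785


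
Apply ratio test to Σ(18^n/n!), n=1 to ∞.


aₙ = 18^n/n!
a_{n+1}/aₙ = 18^(n+1)/(n+1)! × n!/18^n
= 18/(n+1)
L = lim(n→∞) 18/(n+1) = 0
L < 1 → series CONVERGES

Converges (ratio test: L = 0 < 1)


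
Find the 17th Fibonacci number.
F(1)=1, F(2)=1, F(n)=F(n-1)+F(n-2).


Fibonacci sequence: 1, 1, 2, 3, 5, 8, 13, 21, 34, 55, 89, ...
F(17) = 1597

F(17) = 1597


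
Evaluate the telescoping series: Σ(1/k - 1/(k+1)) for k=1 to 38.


Telescoping: adjacent terms cancel.
= 1/1 - 1/39
= 1 - 1/39 = 38/39

Sum = 38/39


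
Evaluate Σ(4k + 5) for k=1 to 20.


Σ(4k+5) = 4·Σk + 5·n
= 4·210 + 5·20
= 840 + 100 = 940

Σ = 940


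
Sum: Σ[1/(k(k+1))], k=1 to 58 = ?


1/(k(k+1)) = 1/k - 1/(k+1) (partial fractions)
Telescoping: Σ = 1 - 1/59 = 58/59

Sum = 58/59


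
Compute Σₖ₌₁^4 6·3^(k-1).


Sₙ = 6×(3^4 - 1)/(3 - 1)
= 6×(81 - 1)/2
= 6×80/2
= 240

S_4 = 240


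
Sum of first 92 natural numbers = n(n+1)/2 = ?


n(n+1)/2 = 92×93/2 = 8556/2 = 4278

Σk = 4278


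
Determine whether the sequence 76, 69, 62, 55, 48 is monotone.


Differences: -7, -7, -7, -7
All differences < 0 → strictly DECREASING

Monotonically decreasing


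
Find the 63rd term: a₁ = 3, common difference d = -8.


aₙ = a₁ + (n-1)d
= 3 + (63-1)×-8
= 3 - 496
= -493

a_63 = -493


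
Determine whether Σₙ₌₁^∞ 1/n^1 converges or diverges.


p-series test: Σ c/n^p converges if p > 1, diverges if p ≤ 1 (constant c > 0 doesn't affect convergence).
p = 1
1 ≤ 1 → DIVERGES

Diverges (p = 1 ≤ 1)


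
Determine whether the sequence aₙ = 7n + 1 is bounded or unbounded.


aₙ = 7n + 1 → as n→∞, aₙ→∞
No finite upper bound exists
The sequence is UNBOUNDED

Unbounded (aₙ → ∞ as n → ∞)


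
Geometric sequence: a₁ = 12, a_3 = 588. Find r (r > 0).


r^(n-1) = aₙ/a₁
r^2 = 588/12 = 49
r = 49^(1/2)
= ±7; taking r > 0 gives r = 7

r = 7


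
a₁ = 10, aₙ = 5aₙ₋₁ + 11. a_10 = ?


Computing step by step:
a_1 = 10
a_2 = 61
a_3 = 316
a_4 = 1591
a_5 = 7966
a_6 = 39841
a_7 = 199216
a_8 = 996091
a_9 = 4980466
a_10 = 24902341


a_10 = 24902341


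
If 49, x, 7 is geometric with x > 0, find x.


GM = √(49×7) = √343 = 18.5203

GM = 18.5203


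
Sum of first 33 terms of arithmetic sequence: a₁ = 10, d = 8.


aₙ = 10 + (33-1)×8 = 266
Sₙ = n(a₁+aₙ)/2 = 33×(10+266)/2
= 33×276/2 = 4554

S_33 = 4554


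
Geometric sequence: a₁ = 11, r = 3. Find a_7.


aₙ = a₁·r^(n-1)
= 11×3^6
= 11×729
= 8019

a_7 = 8019


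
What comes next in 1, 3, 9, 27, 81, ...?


Pattern: geometric (r=3)
Terms: 1, 3, 9, 27, 81
Next term = 243

Next term = 243


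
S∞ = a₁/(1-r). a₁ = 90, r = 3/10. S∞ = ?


S∞ = a₁/(1-r) = 90/(1 - 3/10)
= 90/(7/10)
= 900/7

S∞ = 900/7


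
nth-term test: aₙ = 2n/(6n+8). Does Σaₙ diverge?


lim(n→∞) 2n/(6n+8) = 2/6 = 1/3  (divide numerator and denominator by n)
lim aₙ = 1/3 ≠ 0 → series DIVERGES

Diverges (lim aₙ = 1/3 ≠ 0)


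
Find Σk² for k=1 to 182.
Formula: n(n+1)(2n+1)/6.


n = 182
n(n+1)(2n+1)/6 = 182×183×365/6
= 12156690/6 = 2026115

Σk² = 2026115


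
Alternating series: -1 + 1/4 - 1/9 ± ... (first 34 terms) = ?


S = -1 + 1/4 - 1/9 + 1/16 - 1/25 + 1/36 - 1/49 + 1/64 ± ...
= -0.822
(Full series converges to -π²/12 ≈ -0.8225)

S_34 = -0.822


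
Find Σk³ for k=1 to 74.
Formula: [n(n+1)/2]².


n(n+1)/2 = 74×75/2 = 2775
Σk³ = 2775² = 7700625

Σk³ = 7700625


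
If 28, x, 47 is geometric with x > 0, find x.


GM = √(28×47) = √1316 = 36.2767

GM = 36.2767


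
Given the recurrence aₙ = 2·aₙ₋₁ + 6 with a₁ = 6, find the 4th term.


Computing step by step:
a_1 = 6
a_2 = 18
a_3 = 42
a_4 = 90


a_4 = 90


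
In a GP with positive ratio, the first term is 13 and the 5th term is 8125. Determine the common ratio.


r^(n-1) = aₙ/a₁
r^4 = 8125/13 = 625
r = 625^(1/4)
= ±5; taking r > 0 gives r = 5

r = 5


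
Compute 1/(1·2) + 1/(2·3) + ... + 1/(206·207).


1/(k(k+1)) = 1/k - 1/(k+1) (partial fractions)
Telescoping: Σ = 1 - 1/207 = 206/207

Sum = 206/207


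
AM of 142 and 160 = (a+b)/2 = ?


AM = (142 + 160)/2 = 302/2 = 151

AM = 151


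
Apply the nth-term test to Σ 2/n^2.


lim(n→∞) 2/n^2 = 0
lim aₙ = 0 → nth-term test is INCONCLUSIVE
(Need other tests; this is actually a convergent p-series with p=2 > 1)

Inconclusive (lim aₙ = 0; need another test)


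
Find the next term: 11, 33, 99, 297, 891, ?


Pattern: geometric (r=3)
Terms: 11, 33, 99, 297, 891
Next term = 2673

Next term = 2673


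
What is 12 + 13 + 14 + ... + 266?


Σₖ₌12^266 k = Σₖ₌₁^266 k − Σₖ₌₁^11 k
= 266·267/2 − 11·12/2
= 35511 − 66 = 35445

Σk = 35445


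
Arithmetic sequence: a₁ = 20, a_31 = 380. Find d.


d = (aₙ - a₁)/(n-1)
= (380 - 20)/(31-1)
= 360/30 = 12

d = 12


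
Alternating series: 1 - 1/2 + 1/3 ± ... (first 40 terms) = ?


S = 1 - 1/2 + 1/3 - 1/4 + 1/5 - 1/6 + 1/7 - 1/8 ± ...
= 0.6808
(Full series converges to +ln(2) ≈ +0.6931)

S_40 = 0.6808


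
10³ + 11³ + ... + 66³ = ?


Σₖ₌10^66 k³ = [66·67/2]² − [9·10/2]²
= 4888521 − 2025 = 4886496

Σk³ = 4886496


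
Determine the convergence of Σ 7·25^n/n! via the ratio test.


aₙ = 7·25^n/n!
a_{n+1}/aₙ = 25^(n+1)/(n+1)! × n!/25^n  (constant 7 cancels)
= 25/(n+1)
L = lim(n→∞) 25/(n+1) = 0
L < 1 → series CONVERGES

Converges (ratio test: L = 0 < 1)


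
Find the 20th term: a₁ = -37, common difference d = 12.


aₙ = a₁ + (n-1)d
= -37 + (20-1)×12
= -37 + 228
= 191

a_20 = 191


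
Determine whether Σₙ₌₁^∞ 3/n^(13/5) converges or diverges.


p-series test: Σ c/n^p converges if p > 1, diverges if p ≤ 1 (constant c > 0 doesn't affect convergence).
p = 13/5
13/5 > 1 → CONVERGES

Converges (p = 13/5 > 1)


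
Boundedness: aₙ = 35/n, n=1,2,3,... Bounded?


a₁ = 35, a₂ = 35/2, a₃ = 35/3, ...
0 < aₙ ≤ 35 for all n ≥ 1
Lower bound: 0, Upper bound: 35
The sequence IS bounded

Bounded (0 < aₙ ≤ 35)


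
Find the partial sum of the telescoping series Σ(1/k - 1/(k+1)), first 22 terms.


Telescoping: adjacent terms cancel.
= 1/1 - 1/23
= 1 - 1/23 = 22/23

Sum = 22/23


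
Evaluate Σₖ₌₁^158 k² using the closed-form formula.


n = 158
n(n+1)(2n+1)/6 = 158×159×317/6
= 7963674/6 = 1327279

Σk² = 1327279


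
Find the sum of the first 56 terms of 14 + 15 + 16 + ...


aₙ = 14 + (56-1)×1 = 69
Sₙ = n(a₁+aₙ)/2 = 56×(14+69)/2
= 56×83/2 = 2324

S_56 = 2324


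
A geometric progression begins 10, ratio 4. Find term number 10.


aₙ = a₁·r^(n-1)
= 10×4^9
= 10×262144
= 2621440

a_10 = 2621440


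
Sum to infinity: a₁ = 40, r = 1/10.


S∞ = a₁/(1-r) = 40/(1 - 1/10)
= 40/(9/10)
= 400/9

S∞ = 400/9


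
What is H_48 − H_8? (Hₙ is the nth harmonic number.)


Σₖ₌9^48 1/k = 1/9 + 1/10 + 1/11 + ... + 1/48
= 770750091290411102693/442720643463713815200
≈ 1.7409

Sum = 770750091290411102693/442720643463713815200 ≈ 1.7409


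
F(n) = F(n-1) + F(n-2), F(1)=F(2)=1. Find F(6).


Fibonacci sequence: 1, 1, 2, 3, 5, 8
F(6) = 8

F(6) = 8


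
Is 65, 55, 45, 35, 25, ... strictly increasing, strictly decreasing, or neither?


Differences: -10, -10, -10, -10
All differences < 0 → strictly DECREASING

Monotonically decreasing


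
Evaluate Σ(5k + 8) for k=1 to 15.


Σ(5k+8) = 5·Σk + 8·n
= 5·120 + 8·15
= 600 + 120 = 720

Σ = 720


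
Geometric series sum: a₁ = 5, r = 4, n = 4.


Sₙ = 5×(4^4 - 1)/(4 - 1)
= 5×(256 - 1)/3
= 5×255/3
= 425

S_4 = 425


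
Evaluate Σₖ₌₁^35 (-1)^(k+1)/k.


S = 1 - 1/2 + 1/3 - 1/4 + 1/5 - 1/6 + 1/7 - 1/8 ± ...
= 0.7072
(Full series converges to +ln(2) ≈ +0.6931)

S_35 = 0.7072


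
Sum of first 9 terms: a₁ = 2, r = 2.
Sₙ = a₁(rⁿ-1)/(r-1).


Sₙ = 2×(2^9 - 1)/(2 - 1)
= 2×(512 - 1)/1
= 2×511/1
= 1022

S_9 = 1022


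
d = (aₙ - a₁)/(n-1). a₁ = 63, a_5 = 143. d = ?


d = (aₙ - a₁)/(n-1)
= (143 - 63)/(5-1)
= 80/4 = 20

d = 20


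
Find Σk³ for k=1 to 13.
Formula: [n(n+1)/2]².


n(n+1)/2 = 13×14/2 = 91
Σk³ = 91² = 8281

Σk³ = 8281


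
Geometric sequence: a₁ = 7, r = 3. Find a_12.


aₙ = a₁·r^(n-1)
= 7×3^11
= 7×177147
= 1240029

a_12 = 1240029


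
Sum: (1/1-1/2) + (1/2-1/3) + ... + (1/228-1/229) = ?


Telescoping: adjacent terms cancel.
= 1/1 - 1/229
= 1 - 1/229 = 228/229

Sum = 228/229


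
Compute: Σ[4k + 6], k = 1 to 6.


Σ(4k+6) = 4·Σk + 6·n
= 4·21 + 6·6
= 84 + 36 = 120

Σ = 120


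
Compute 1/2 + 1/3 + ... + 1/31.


Σₖ₌2^31 1/k = 1/2 + 1/3 + 1/4 + ... + 1/31
= 218572480850557/72201776446800
≈ 3.0272

Sum = 218572480850557/72201776446800 ≈ 3.0272


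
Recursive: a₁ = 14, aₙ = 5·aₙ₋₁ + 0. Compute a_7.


Computing step by step:
a_1 = 14
a_2 = 70
a_3 = 350
a_4 = 1750
a_5 = 8750
a_6 = 43750
a_7 = 218750


a_7 = 218750


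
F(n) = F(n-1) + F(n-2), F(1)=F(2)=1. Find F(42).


Fibonacci sequence: 1, 1, 2, 3, 5, 8, 13, 21, 34, 55, 89, ...
F(42) = 267914296

F(42) = 267914296


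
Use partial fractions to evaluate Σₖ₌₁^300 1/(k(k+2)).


1/(k(k+2)) = (1/2)·(1/k - 1/(k+2)) (partial fractions)
Telescoping: Σ = (1/2)·(1 + 1/2 - 1/301 - 1/302) = 67875/90902

Sum = 67875/90902


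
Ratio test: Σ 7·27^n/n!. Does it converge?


aₙ = 7·27^n/n!
a_{n+1}/aₙ = 27^(n+1)/(n+1)! × n!/27^n  (constant 7 cancels)
= 27/(n+1)
L = lim(n→∞) 27/(n+1) = 0
L < 1 → series CONVERGES

Converges (ratio test: L = 0 < 1)


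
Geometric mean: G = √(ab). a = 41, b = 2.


GM = √(41×2) = √82 = 9.0554

GM = 9.0554


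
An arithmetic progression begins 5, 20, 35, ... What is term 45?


aₙ = a₁ + (n-1)d
= 5 + (45-1)×15
= 5 + 660
= 665

a_45 = 665


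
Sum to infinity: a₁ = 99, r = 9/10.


S∞ = a₁/(1-r) = 99/(1 - 9/10)
= 99/(1/10)
= 990

S∞ = 990


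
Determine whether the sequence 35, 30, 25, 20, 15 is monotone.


Differences: -5, -5, -5, -5
All differences < 0 → strictly DECREASING

Monotonically decreasing


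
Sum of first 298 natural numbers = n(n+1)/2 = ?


n(n+1)/2 = 298×299/2 = 89102/2 = 44551

Σk = 44551


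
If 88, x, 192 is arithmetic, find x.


AM = (88 + 192)/2 = 280/2 = 140

AM = 140


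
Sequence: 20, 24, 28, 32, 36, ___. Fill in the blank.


Pattern: arithmetic (d=4)
Terms: 20, 24, 28, 32, 36
Next term = 40

Next term = 40


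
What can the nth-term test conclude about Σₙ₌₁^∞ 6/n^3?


lim(n→∞) 6/n^3 = 0
lim aₙ = 0 → nth-term test is INCONCLUSIVE
(Need other tests; this is actually a convergent p-series with p=3 > 1)

Inconclusive (lim aₙ = 0; need another test)


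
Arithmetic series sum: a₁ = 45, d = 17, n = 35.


aₙ = 45 + (35-1)×17 = 623
Sₙ = n(a₁+aₙ)/2 = 35×(45+623)/2
= 35×668/2 = 11690

S_35 = 11690


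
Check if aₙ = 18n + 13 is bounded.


aₙ = 18n + 13 → as n→∞, aₙ→∞
No finite upper bound exists
The sequence is UNBOUNDED

Unbounded (aₙ → ∞ as n → ∞)


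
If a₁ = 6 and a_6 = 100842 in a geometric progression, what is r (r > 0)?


r^(n-1) = aₙ/a₁
r^5 = 100842/6 = 16807
r = 16807^(1/5)
= 7

r = 7


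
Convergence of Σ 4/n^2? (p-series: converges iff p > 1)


p-series test: Σ c/n^p converges if p > 1, diverges if p ≤ 1 (constant c > 0 doesn't affect convergence).
p = 2
2 > 1 → CONVERGES

Converges (p = 2 > 1)


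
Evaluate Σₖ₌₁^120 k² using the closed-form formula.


n = 120
n(n+1)(2n+1)/6 = 120×121×241/6
= 3499320/6 = 583220

Σk² = 583220


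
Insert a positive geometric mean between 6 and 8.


GM = √(6×8) = √48 = 6.9282

GM = 6.9282


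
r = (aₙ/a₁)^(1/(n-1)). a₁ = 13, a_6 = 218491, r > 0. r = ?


r^(n-1) = aₙ/a₁
r^5 = 218491/13 = 16807
r = 16807^(1/5)
= 7

r = 7


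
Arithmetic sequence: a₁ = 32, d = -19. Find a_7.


aₙ = a₁ + (n-1)d
= 32 + (7-1)×-19
= 32 - 114
= -82

a_7 = -82


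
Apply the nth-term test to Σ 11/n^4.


lim(n→∞) 11/n^4 = 0
lim aₙ = 0 → nth-term test is INCONCLUSIVE
(Need other tests; this is actually a convergent p-series with p=4 > 1)

Inconclusive (lim aₙ = 0; need another test)


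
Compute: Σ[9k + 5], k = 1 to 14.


Σ(9k+5) = 9·Σk + 5·n
= 9·105 + 5·14
= 945 + 70 = 1015

Σ = 1015


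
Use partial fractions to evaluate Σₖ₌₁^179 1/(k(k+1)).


1/(k(k+1)) = 1/k - 1/(k+1) (partial fractions)
Telescoping: Σ = 1 - 1/180 = 179/180

Sum = 179/180


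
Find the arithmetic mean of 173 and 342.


AM = (173 + 342)/2 = 515/2 = 257.5

AM = 257.5


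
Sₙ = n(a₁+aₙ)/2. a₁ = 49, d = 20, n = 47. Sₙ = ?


aₙ = 49 + (47-1)×20 = 969
Sₙ = n(a₁+aₙ)/2 = 47×(49+969)/2
= 47×1018/2 = 23923

S_47 = 23923


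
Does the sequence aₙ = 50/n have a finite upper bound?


a₁ = 50, a₂ = 50/2, a₃ = 50/3, ...
0 < aₙ ≤ 50 for all n ≥ 1
Lower bound: 0, Upper bound: 50
The sequence IS bounded

Bounded (0 < aₙ ≤ 50)


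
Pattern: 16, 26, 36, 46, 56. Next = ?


Pattern: arithmetic (d=10)
Terms: 16, 26, 36, 46, 56
Next term = 66

Next term = 66


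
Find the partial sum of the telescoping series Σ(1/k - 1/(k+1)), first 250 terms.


Telescoping: adjacent terms cancel.
= 1/1 - 1/251
= 1 - 1/251 = 250/251

Sum = 250/251


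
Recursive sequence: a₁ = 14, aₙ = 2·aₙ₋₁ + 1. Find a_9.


Computing step by step:
a_1 = 14
a_2 = 29
a_3 = 59
a_4 = 119
a_5 = 239
a_6 = 479
a_7 = 959
a_8 = 1919
a_9 = 3839


a_9 = 3839


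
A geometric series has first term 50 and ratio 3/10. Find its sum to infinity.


S∞ = a₁/(1-r) = 50/(1 - 3/10)
= 50/(7/10)
= 500/7

S∞ = 500/7


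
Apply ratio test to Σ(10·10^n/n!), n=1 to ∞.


aₙ = 10·10^n/n!
a_{n+1}/aₙ = 10^(n+1)/(n+1)! × n!/10^n  (constant 10 cancels)
= 10/(n+1)
L = lim(n→∞) 10/(n+1) = 0
L < 1 → series CONVERGES

Converges (ratio test: L = 0 < 1)


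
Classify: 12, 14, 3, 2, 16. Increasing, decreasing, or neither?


Differences: 2, -11, -1, 14
Difference at position 1 is +2 (> 0) but position 2 is -11 (< 0) — sequence both rises and falls
→ NOT monotonic

Not monotonic


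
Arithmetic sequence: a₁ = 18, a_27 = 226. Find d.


d = (aₙ - a₁)/(n-1)
= (226 - 18)/(27-1)
= 208/26 = 8

d = 8


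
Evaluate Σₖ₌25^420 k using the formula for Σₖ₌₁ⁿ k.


Σₖ₌25^420 k = Σₖ₌₁^420 k − Σₖ₌₁^24 k
= 420·421/2 − 24·25/2
= 88410 − 300 = 88110

Σk = 88110


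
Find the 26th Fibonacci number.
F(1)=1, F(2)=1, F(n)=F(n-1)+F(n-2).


Fibonacci sequence: 1, 1, 2, 3, 5, 8, 13, 21, 34, 55, 89, ...
F(26) = 121393

F(26) = 121393


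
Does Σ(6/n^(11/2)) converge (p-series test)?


p-series test: Σ c/n^p converges if p > 1, diverges if p ≤ 1 (constant c > 0 doesn't affect convergence).
p = 11/2
11/2 > 1 → CONVERGES

Converges (p = 11/2 > 1)


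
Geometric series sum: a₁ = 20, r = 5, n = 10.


Sₙ = 20×(5^10 - 1)/(5 - 1)
= 20×(9765625 - 1)/4
= 20×9765624/4
= 48828120

S_10 = 48828120


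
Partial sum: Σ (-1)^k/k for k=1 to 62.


S = -1 + 1/2 - 1/3 + 1/4 - 1/5 + 1/6 - 1/7 + 1/8 ± ...
= -0.6851
(Full series converges to -ln(2) ≈ -0.6931)

S_62 = -0.6851


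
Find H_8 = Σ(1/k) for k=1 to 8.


H_8 = 1/1 + 1/2 + 1/3 + 1/4 + 1/5 + 1/6 + 1/7 + 1/8
= 761/280
≈ 2.7179

H_8 = 761/280 ≈ 2.7179


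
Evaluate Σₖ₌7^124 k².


Σₖ₌7^124 k² = Σₖ₌₁^124 k² − Σₖ₌₁^6 k²
= 124·125·249/6 − 6·7·13/6
= 643250 − 91 = 643159

Σk² = 643159


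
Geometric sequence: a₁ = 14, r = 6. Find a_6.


aₙ = a₁·r^(n-1)
= 14×6^5
= 14×7776
= 108864

a_6 = 108864


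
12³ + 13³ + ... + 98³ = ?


Σₖ₌12^98 k³ = [98·99/2]² − [11·12/2]²
= 23532201 − 4356 = 23527845

Σk³ = 23527845


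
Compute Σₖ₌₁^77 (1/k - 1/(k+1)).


Telescoping: adjacent terms cancel.
= 1/1 - 1/78
= 1 - 1/78 = 77/78

Sum = 77/78
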